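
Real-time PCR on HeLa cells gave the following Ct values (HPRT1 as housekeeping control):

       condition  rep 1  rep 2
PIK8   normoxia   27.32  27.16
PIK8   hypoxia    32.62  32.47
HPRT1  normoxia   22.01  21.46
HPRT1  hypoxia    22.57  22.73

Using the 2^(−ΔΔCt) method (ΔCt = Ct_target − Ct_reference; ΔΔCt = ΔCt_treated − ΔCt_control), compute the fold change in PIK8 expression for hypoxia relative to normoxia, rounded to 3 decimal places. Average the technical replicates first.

Mean Ct: PIK8 normoxia 27.240; PIK8 hypoxia 32.545; HPRT1 normoxia 21.735; HPRT1 hypoxia 22.650
ΔCt(normoxia) = 27.240 − 21.735 = 5.505
ΔCt(hypoxia) = 32.545 − 22.650 = 9.895
ΔΔCt = 9.895 − 5.505 = 4.390
Fold change = 2^(−4.390) = 0.0477

0.048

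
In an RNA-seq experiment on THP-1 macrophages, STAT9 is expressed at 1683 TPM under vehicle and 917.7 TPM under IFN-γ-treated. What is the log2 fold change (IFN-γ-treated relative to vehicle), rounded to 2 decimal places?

Fold change = 917.7 / 1683 = 0.5453
log2(0.5453) = -0.875

-0.87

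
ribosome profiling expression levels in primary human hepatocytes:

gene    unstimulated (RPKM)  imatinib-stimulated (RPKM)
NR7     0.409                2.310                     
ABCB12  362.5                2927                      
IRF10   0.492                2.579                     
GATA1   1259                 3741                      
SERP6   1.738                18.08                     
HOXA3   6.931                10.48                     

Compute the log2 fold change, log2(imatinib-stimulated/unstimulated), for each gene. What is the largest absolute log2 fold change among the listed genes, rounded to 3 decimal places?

log2(2.310/0.409) = 2.498  (NR7)
log2(2927/362.5) = 3.013  (ABCB12)
log2(2.579/0.492) = 2.390  (IRF10)
log2(3741/1259) = 1.571  (GATA1)
log2(18.08/1.738) = 3.379  (SERP6)
log2(10.48/6.931) = 0.597  (HOXA3)
The largest magnitude belongs to SERP6.

3.379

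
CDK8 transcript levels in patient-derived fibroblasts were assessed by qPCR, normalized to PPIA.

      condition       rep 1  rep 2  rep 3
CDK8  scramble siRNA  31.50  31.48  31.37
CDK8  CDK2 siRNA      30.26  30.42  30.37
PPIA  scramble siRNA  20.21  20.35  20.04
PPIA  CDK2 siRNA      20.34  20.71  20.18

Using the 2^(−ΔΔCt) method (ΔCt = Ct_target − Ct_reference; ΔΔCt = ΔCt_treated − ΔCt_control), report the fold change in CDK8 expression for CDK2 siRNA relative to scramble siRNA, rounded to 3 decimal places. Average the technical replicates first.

2.479

Mean Ct: CDK8 scramble siRNA 31.450; CDK8 CDK2 siRNA 30.350; PPIA scramble siRNA 20.200; PPIA CDK2 siRNA 20.410
ΔCt(scramble siRNA) = 31.450 − 20.200 = 11.250
ΔCt(CDK2 siRNA) = 30.350 − 20.410 = 9.940
ΔΔCt = 9.940 − 11.250 = -1.310
Fold change = 2^(−(-1.310)) = 2^1.310 = 2.4794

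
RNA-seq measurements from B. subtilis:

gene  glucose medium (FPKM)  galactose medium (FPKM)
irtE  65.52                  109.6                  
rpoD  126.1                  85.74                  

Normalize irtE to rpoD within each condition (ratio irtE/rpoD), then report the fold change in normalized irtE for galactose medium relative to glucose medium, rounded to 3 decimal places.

2.460

irtE/rpoD (glucose medium) = 65.52 / 126.1 = 0.51959
irtE/rpoD (galactose medium) = 109.6 / 85.74 = 1.2783
Fold change = 1.2783 / 0.51959 = 2.4602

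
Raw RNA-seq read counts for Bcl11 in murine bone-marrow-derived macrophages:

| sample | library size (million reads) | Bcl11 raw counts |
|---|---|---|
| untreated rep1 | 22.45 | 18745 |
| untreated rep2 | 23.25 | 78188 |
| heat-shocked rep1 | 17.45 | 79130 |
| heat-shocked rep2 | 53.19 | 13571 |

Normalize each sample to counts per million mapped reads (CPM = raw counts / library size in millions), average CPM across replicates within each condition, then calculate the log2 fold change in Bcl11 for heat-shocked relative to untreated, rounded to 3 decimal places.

CPM(untreated rep1) = 18745 / 22.45 = 834.9666
CPM(untreated rep2) = 78188 / 23.25 = 3362.9247
CPM(heat-shocked rep1) = 79130 / 17.45 = 4534.6705
CPM(heat-shocked rep2) = 13571 / 53.19 = 255.1419
mean CPM(untreated) = 2098.9457; mean CPM(heat-shocked) = 2394.9062
Fold change = 2394.9062 / 2098.9457 = 1.14100
log2(1.14100) = 0.1903

0.190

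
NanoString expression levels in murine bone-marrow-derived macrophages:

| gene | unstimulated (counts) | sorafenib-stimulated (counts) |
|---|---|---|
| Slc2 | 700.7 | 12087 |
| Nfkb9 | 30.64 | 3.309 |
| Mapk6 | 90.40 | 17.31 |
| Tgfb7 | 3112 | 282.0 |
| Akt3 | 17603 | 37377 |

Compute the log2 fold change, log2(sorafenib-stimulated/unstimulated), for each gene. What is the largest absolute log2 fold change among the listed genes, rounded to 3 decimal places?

log2(12087/700.7) = 4.109  (Slc2)
log2(3.309/30.64) = -3.211  (Nfkb9)
log2(17.31/90.40) = -2.385  (Mapk6)
log2(282.0/3112) = -3.464  (Tgfb7)
log2(37377/17603) = 1.086  (Akt3)
The largest magnitude belongs to Slc2.

4.109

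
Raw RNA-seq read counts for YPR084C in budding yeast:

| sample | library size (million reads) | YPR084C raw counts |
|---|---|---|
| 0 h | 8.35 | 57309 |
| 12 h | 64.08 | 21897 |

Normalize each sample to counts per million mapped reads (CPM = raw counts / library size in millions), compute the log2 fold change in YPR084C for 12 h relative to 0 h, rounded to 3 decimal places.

-4.328

CPM(0 h) = 57309 / 8.35 = 6863.3533
CPM(12 h) = 21897 / 64.08 = 341.7135
Fold change = 341.7135 / 6863.3533 = 0.04979
log2(0.04979) = -4.3281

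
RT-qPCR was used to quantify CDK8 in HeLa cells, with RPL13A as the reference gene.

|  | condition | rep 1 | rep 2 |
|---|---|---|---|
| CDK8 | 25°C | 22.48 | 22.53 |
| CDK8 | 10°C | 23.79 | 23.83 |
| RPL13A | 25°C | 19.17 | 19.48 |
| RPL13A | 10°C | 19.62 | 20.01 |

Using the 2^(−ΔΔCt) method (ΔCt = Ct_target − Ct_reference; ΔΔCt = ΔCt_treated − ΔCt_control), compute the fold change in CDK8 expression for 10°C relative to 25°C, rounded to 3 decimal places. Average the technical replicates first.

Mean Ct: CDK8 25°C 22.505; CDK8 10°C 23.810; RPL13A 25°C 19.325; RPL13A 10°C 19.815
ΔCt(25°C) = 22.505 − 19.325 = 3.180
ΔCt(10°C) = 23.810 − 19.815 = 3.995
ΔΔCt = 3.995 − 3.180 = 0.815
Fold change = 2^(−0.815) = 0.5684

0.568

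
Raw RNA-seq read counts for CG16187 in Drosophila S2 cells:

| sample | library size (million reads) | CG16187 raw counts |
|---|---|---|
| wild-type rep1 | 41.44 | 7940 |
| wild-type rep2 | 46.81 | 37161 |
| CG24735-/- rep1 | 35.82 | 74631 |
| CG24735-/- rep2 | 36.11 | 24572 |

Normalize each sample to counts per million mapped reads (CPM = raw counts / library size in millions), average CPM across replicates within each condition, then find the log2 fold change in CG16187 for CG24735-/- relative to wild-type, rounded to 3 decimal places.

CPM(wild-type rep1) = 7940 / 41.44 = 191.6023
CPM(wild-type rep2) = 37161 / 46.81 = 793.8688
CPM(CG24735-/- rep1) = 74631 / 35.82 = 2083.5008
CPM(CG24735-/- rep2) = 24572 / 36.11 = 680.4763
mean CPM(wild-type) = 492.7356; mean CPM(CG24735-/-) = 1381.9886
Fold change = 1381.9886 / 492.7356 = 2.80473
log2(2.80473) = 1.4879

1.488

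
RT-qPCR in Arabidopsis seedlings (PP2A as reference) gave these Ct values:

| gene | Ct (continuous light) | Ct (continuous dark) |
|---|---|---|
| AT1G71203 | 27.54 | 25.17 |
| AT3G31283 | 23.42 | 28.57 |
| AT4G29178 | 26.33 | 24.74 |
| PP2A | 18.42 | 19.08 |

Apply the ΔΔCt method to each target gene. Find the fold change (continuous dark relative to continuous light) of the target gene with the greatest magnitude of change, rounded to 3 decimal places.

0.045

AT1G71203: ΔΔCt = (25.17−19.08) − (27.54−18.42) = 6.09 − 9.12 = -3.03; fold change = 2^3.03 = 8.168
AT3G31283: ΔΔCt = (28.57−19.08) − (23.42−18.42) = 9.49 − 5.00 = 4.49; fold change = 2^-4.49 = 0.045
AT4G29178: ΔΔCt = (24.74−19.08) − (26.33−18.42) = 5.66 − 7.91 = -2.25; fold change = 2^2.25 = 4.757
AT3G31283 has the largest |ΔΔCt| = 4.49.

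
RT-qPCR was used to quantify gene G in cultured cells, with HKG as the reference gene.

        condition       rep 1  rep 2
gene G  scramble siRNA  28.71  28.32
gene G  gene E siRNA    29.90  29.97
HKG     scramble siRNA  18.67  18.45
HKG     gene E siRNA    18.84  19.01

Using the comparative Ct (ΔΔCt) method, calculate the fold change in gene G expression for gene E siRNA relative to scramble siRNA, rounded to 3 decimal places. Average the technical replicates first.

Mean Ct: gene G scramble siRNA 28.515; gene G gene E siRNA 29.935; HKG scramble siRNA 18.560; HKG gene E siRNA 18.925
ΔCt(scramble siRNA) = 28.515 − 18.560 = 9.955
ΔCt(gene E siRNA) = 29.935 − 18.925 = 11.010
ΔΔCt = 11.010 − 9.955 = 1.055
Fold change = 2^(−1.055) = 0.4813

0.481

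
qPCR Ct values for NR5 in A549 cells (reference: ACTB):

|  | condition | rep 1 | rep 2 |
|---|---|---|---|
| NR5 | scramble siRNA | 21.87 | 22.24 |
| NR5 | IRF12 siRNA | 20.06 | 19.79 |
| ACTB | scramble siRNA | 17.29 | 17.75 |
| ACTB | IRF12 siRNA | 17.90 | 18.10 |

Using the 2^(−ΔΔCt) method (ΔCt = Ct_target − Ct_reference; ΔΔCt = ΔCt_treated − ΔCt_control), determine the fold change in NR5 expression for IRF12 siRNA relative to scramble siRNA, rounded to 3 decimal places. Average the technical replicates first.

6.105

Mean Ct: NR5 scramble siRNA 22.055; NR5 IRF12 siRNA 19.925; ACTB scramble siRNA 17.520; ACTB IRF12 siRNA 18.000
ΔCt(scramble siRNA) = 22.055 − 17.520 = 4.535
ΔCt(IRF12 siRNA) = 19.925 − 18.000 = 1.925
ΔΔCt = 1.925 − 4.535 = -2.610
Fold change = 2^(−(-2.610)) = 2^2.610 = 6.1050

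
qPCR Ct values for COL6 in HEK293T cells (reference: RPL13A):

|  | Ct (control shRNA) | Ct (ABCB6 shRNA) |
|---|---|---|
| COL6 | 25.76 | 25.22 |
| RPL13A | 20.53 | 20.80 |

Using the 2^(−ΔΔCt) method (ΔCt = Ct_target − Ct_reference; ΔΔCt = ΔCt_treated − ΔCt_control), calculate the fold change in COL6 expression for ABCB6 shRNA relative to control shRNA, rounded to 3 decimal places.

1.753

ΔCt(control shRNA) = 25.760 − 20.530 = 5.230
ΔCt(ABCB6 shRNA) = 25.220 − 20.800 = 4.420
ΔΔCt = 4.420 − 5.230 = -0.810
Fold change = 2^(−(-0.810)) = 2^0.810 = 1.7532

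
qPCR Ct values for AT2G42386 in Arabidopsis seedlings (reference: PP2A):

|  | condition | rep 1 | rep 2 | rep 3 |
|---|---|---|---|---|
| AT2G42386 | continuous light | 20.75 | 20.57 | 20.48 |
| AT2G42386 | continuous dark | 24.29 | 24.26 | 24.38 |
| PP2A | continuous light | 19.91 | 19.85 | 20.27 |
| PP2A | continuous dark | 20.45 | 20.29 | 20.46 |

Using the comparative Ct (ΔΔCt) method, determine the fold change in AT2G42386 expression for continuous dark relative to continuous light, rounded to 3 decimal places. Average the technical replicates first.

0.100

Mean Ct: AT2G42386 continuous light 20.600; AT2G42386 continuous dark 24.310; PP2A continuous light 20.010; PP2A continuous dark 20.400
ΔCt(continuous light) = 20.600 − 20.010 = 0.590
ΔCt(continuous dark) = 24.310 − 20.400 = 3.910
ΔΔCt = 3.910 − 0.590 = 3.320
Fold change = 2^(−3.320) = 0.1001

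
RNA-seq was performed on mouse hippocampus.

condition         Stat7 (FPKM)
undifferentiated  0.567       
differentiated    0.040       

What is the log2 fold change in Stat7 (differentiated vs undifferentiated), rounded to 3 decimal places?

-3.825

Fold change = 0.040 / 0.567 = 0.0705
log2(0.0705) = -3.8253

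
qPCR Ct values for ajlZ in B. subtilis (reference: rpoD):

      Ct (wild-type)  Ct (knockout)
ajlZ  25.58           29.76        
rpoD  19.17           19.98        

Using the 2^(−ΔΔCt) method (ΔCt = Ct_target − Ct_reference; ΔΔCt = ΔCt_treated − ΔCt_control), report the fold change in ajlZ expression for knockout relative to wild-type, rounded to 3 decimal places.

ΔCt(wild-type) = 25.580 − 19.170 = 6.410
ΔCt(knockout) = 29.760 − 19.980 = 9.780
ΔΔCt = 9.780 − 6.410 = 3.370
Fold change = 2^(−3.370) = 0.0967

0.097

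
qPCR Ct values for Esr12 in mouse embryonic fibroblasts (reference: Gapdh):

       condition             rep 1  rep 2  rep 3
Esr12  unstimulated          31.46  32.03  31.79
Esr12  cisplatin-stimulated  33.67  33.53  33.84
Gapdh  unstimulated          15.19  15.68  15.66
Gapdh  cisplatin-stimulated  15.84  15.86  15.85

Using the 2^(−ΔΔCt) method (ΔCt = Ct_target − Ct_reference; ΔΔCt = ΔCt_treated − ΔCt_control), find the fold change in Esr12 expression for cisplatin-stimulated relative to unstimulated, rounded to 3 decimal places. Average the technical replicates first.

Mean Ct: Esr12 unstimulated 31.760; Esr12 cisplatin-stimulated 33.680; Gapdh unstimulated 15.510; Gapdh cisplatin-stimulated 15.850
ΔCt(unstimulated) = 31.760 − 15.510 = 16.250
ΔCt(cisplatin-stimulated) = 33.680 − 15.850 = 17.830
ΔΔCt = 17.830 − 16.250 = 1.580
Fold change = 2^(−1.580) = 0.3345

0.334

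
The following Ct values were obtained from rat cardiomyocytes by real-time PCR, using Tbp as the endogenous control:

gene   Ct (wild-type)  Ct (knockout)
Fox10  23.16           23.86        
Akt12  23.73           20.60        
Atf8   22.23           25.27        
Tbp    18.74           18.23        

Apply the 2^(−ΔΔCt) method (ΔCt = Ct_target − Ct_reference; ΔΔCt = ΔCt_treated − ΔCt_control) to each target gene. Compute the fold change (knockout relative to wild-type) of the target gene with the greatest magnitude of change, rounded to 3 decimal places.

Fox10: ΔΔCt = (23.86−18.23) − (23.16−18.74) = 5.63 − 4.42 = 1.21; fold change = 2^-1.21 = 0.432
Akt12: ΔΔCt = (20.60−18.23) − (23.73−18.74) = 2.37 − 4.99 = -2.62; fold change = 2^2.62 = 6.148
Atf8: ΔΔCt = (25.27−18.23) − (22.23−18.74) = 7.04 − 3.49 = 3.55; fold change = 2^-3.55 = 0.085
Atf8 has the largest |ΔΔCt| = 3.55.

0.085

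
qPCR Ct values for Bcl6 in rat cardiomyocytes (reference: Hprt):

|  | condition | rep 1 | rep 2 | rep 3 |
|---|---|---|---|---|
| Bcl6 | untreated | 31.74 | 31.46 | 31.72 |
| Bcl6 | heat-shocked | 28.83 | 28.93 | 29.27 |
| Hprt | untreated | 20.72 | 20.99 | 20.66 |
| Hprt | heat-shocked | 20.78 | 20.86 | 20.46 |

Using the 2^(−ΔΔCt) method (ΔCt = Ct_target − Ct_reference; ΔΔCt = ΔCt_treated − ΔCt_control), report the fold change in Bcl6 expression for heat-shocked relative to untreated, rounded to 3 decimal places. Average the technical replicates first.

5.816

Mean Ct: Bcl6 untreated 31.640; Bcl6 heat-shocked 29.010; Hprt untreated 20.790; Hprt heat-shocked 20.700
ΔCt(untreated) = 31.640 − 20.790 = 10.850
ΔCt(heat-shocked) = 29.010 − 20.700 = 8.310
ΔΔCt = 8.310 − 10.850 = -2.540
Fold change = 2^(−(-2.540)) = 2^2.540 = 5.8159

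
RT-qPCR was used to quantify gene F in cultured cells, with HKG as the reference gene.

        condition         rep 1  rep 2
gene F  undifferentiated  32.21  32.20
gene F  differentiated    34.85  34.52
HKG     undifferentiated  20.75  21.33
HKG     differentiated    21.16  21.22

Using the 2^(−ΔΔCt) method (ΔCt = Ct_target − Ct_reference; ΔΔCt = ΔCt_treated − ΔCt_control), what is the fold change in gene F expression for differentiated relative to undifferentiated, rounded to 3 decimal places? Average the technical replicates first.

0.199

Mean Ct: gene F undifferentiated 32.205; gene F differentiated 34.685; HKG undifferentiated 21.040; HKG differentiated 21.190
ΔCt(undifferentiated) = 32.205 − 21.040 = 11.165
ΔCt(differentiated) = 34.685 − 21.190 = 13.495
ΔΔCt = 13.495 − 11.165 = 2.330
Fold change = 2^(−2.330) = 0.1989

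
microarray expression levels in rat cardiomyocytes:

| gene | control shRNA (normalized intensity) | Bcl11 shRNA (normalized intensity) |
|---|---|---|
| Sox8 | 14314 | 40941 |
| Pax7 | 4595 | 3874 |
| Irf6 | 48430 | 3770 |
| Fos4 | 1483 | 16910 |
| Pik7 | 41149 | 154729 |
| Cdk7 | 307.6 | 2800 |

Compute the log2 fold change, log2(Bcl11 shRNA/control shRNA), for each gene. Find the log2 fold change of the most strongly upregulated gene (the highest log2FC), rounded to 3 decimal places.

log2(40941/14314) = 1.516  (Sox8)
log2(3874/4595) = -0.246  (Pax7)
log2(3770/48430) = -3.683  (Irf6)
log2(16910/1483) = 3.511  (Fos4)
log2(154729/41149) = 1.911  (Pik7)
log2(2800/307.6) = 3.186  (Cdk7)
Fos4 is most strongly upregulated.

3.511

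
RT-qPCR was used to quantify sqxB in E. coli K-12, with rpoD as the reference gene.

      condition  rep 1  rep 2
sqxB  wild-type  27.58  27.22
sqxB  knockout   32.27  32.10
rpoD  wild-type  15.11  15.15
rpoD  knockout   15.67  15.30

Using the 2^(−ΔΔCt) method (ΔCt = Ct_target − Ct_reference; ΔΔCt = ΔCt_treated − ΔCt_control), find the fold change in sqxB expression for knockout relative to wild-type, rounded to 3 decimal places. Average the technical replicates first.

Mean Ct: sqxB wild-type 27.400; sqxB knockout 32.185; rpoD wild-type 15.130; rpoD knockout 15.485
ΔCt(wild-type) = 27.400 − 15.130 = 12.270
ΔCt(knockout) = 32.185 − 15.485 = 16.700
ΔΔCt = 16.700 − 12.270 = 4.430
Fold change = 2^(−4.430) = 0.0464

0.046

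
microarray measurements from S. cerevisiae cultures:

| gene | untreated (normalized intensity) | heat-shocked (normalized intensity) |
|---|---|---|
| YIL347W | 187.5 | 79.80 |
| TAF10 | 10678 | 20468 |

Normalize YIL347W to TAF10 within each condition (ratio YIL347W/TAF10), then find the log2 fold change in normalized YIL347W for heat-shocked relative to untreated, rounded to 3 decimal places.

YIL347W/TAF10 (untreated) = 187.5 / 10678 = 0.017559
YIL347W/TAF10 (heat-shocked) = 79.80 / 20468 = 0.0038988
Fold change = 0.0038988 / 0.017559 = 0.2220
log2(0.2220) = -2.1712

-2.171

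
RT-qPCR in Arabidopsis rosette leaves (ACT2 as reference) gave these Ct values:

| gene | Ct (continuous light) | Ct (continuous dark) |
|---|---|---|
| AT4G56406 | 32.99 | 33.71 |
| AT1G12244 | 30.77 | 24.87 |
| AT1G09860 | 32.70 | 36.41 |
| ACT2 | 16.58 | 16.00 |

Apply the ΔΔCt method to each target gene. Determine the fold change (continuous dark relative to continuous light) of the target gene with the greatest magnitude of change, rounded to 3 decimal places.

AT4G56406: ΔΔCt = (33.71−16.00) − (32.99−16.58) = 17.71 − 16.41 = 1.30; fold change = 2^-1.30 = 0.406
AT1G12244: ΔΔCt = (24.87−16.00) − (30.77−16.58) = 8.87 − 14.19 = -5.32; fold change = 2^5.32 = 39.947
AT1G09860: ΔΔCt = (36.41−16.00) − (32.70−16.58) = 20.41 − 16.12 = 4.29; fold change = 2^-4.29 = 0.051
AT1G12244 has the largest |ΔΔCt| = 5.32.

39.947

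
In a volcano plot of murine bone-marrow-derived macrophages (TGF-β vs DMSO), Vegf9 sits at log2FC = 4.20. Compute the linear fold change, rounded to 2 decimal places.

18.38

Fold change = 2^(4.20) = 18.379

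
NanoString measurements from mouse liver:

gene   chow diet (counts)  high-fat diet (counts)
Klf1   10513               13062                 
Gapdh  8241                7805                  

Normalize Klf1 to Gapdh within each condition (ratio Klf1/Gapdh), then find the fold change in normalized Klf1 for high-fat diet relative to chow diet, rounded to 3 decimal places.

Klf1/Gapdh (chow diet) = 10513 / 8241 = 1.2757
Klf1/Gapdh (high-fat diet) = 13062 / 7805 = 1.6735
Fold change = 1.6735 / 1.2757 = 1.3119

1.312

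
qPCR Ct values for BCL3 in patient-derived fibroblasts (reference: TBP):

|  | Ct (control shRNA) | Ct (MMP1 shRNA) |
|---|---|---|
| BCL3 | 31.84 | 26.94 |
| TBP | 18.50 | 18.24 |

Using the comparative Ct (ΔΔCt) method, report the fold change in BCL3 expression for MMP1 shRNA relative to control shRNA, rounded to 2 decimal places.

ΔCt(control shRNA) = 31.840 − 18.500 = 13.340
ΔCt(MMP1 shRNA) = 26.940 − 18.240 = 8.700
ΔΔCt = 8.700 − 13.340 = -4.640
Fold change = 2^(−(-4.640)) = 2^4.640 = 24.933

24.93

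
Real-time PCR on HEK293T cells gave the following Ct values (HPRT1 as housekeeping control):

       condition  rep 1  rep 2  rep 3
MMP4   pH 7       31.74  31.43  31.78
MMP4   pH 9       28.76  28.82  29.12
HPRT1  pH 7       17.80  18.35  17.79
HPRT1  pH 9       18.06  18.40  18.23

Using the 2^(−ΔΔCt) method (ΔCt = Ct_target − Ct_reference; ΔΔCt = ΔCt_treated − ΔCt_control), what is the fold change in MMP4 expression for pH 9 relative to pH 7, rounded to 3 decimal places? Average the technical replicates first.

8.000

Mean Ct: MMP4 pH 7 31.650; MMP4 pH 9 28.900; HPRT1 pH 7 17.980; HPRT1 pH 9 18.230
ΔCt(pH 7) = 31.650 − 17.980 = 13.670
ΔCt(pH 9) = 28.900 − 18.230 = 10.670
ΔΔCt = 10.670 − 13.670 = -3.000
Fold change = 2^(−(-3.000)) = 2^3.000 = 8.0000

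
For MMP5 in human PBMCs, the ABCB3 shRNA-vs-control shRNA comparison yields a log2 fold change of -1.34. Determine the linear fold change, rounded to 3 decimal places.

Fold change = 2^(-1.34) = 0.3950

0.395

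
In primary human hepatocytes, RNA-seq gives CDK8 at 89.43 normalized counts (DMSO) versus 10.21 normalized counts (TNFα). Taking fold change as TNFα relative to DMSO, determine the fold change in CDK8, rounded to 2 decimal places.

0.11

Fold change = 10.21 / 89.43 = 0.114
CDK8 is downregulated.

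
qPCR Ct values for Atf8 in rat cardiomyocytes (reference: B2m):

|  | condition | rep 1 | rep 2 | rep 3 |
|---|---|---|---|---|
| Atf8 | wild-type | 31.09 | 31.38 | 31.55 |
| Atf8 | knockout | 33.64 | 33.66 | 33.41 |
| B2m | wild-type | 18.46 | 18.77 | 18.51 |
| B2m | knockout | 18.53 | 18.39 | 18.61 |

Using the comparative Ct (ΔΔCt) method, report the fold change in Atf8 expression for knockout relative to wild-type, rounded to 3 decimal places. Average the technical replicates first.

0.203

Mean Ct: Atf8 wild-type 31.340; Atf8 knockout 33.570; B2m wild-type 18.580; B2m knockout 18.510
ΔCt(wild-type) = 31.340 − 18.580 = 12.760
ΔCt(knockout) = 33.570 − 18.510 = 15.060
ΔΔCt = 15.060 − 12.760 = 2.300
Fold change = 2^(−2.300) = 0.2031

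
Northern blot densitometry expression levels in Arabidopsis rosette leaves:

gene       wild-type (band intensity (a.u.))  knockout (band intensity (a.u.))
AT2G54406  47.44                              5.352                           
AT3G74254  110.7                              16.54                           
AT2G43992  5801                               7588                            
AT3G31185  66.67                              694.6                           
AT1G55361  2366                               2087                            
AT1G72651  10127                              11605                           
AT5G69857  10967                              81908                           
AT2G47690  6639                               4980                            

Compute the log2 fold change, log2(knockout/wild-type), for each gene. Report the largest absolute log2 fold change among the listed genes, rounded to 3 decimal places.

3.381

log2(5.352/47.44) = -3.148  (AT2G54406)
log2(16.54/110.7) = -2.743  (AT3G74254)
log2(7588/5801) = 0.387  (AT2G43992)
log2(694.6/66.67) = 3.381  (AT3G31185)
log2(2087/2366) = -0.181  (AT1G55361)
log2(11605/10127) = 0.197  (AT1G72651)
log2(81908/10967) = 2.901  (AT5G69857)
log2(4980/6639) = -0.415  (AT2G47690)
The largest magnitude belongs to AT3G31185.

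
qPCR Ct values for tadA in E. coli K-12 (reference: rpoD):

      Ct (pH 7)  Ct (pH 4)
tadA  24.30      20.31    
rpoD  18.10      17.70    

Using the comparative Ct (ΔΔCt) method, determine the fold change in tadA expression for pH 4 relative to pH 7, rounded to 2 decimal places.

ΔCt(pH 7) = 24.300 − 18.100 = 6.200
ΔCt(pH 4) = 20.310 − 17.700 = 2.610
ΔΔCt = 2.610 − 6.200 = -3.590
Fold change = 2^(−(-3.590)) = 2^3.590 = 12.042

12.04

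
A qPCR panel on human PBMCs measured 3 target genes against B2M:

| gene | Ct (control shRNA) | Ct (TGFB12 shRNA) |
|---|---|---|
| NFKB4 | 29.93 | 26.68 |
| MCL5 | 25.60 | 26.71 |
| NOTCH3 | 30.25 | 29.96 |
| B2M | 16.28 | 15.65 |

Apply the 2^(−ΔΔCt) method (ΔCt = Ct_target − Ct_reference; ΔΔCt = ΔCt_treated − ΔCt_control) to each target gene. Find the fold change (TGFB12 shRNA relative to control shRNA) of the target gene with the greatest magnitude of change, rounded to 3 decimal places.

NFKB4: ΔΔCt = (26.68−15.65) − (29.93−16.28) = 11.03 − 13.65 = -2.62; fold change = 2^2.62 = 6.148
MCL5: ΔΔCt = (26.71−15.65) − (25.60−16.28) = 11.06 − 9.32 = 1.74; fold change = 2^-1.74 = 0.299
NOTCH3: ΔΔCt = (29.96−15.65) − (30.25−16.28) = 14.31 − 13.97 = 0.34; fold change = 2^-0.34 = 0.790
NFKB4 has the largest |ΔΔCt| = 2.62.

6.148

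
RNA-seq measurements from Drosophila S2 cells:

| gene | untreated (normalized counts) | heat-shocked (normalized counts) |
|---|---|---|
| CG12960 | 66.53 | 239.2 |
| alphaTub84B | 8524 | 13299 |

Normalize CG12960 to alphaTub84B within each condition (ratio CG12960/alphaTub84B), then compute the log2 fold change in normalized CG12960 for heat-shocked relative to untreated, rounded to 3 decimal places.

CG12960/alphaTub84B (untreated) = 66.53 / 8524 = 0.007805
CG12960/alphaTub84B (heat-shocked) = 239.2 / 13299 = 0.017986
Fold change = 0.017986 / 0.007805 = 2.3045
log2(2.3045) = 1.2044

1.204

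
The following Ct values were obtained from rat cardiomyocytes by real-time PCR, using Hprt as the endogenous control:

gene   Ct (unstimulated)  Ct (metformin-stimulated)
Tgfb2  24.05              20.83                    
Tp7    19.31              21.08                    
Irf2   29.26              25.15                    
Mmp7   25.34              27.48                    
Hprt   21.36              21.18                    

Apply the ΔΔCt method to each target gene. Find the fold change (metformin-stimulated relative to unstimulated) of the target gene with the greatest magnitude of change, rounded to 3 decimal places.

Tgfb2: ΔΔCt = (20.83−21.18) − (24.05−21.36) = -0.35 − 2.69 = -3.04; fold change = 2^3.04 = 8.225
Tp7: ΔΔCt = (21.08−21.18) − (19.31−21.36) = -0.10 − (-2.05) = 1.95; fold change = 2^-1.95 = 0.259
Irf2: ΔΔCt = (25.15−21.18) − (29.26−21.36) = 3.97 − 7.90 = -3.93; fold change = 2^3.93 = 15.242
Mmp7: ΔΔCt = (27.48−21.18) − (25.34−21.36) = 6.30 − 3.98 = 2.32; fold change = 2^-2.32 = 0.200
Irf2 has the largest |ΔΔCt| = 3.93.

15.242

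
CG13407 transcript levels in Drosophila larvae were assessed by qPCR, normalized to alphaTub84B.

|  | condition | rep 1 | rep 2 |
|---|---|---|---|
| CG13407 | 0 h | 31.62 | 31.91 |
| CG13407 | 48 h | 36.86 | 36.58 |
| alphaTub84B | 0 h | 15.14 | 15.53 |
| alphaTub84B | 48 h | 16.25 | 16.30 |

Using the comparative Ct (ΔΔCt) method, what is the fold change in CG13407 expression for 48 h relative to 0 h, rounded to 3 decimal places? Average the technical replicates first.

0.062

Mean Ct: CG13407 0 h 31.765; CG13407 48 h 36.720; alphaTub84B 0 h 15.335; alphaTub84B 48 h 16.275
ΔCt(0 h) = 31.765 − 15.335 = 16.430
ΔCt(48 h) = 36.720 − 16.275 = 20.445
ΔΔCt = 20.445 − 16.430 = 4.015
Fold change = 2^(−4.015) = 0.0619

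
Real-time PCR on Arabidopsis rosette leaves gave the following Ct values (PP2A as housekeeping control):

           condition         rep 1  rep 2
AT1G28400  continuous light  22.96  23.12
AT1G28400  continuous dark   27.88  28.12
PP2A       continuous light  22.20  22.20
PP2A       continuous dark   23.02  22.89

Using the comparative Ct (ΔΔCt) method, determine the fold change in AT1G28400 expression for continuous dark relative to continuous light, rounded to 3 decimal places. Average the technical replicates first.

Mean Ct: AT1G28400 continuous light 23.040; AT1G28400 continuous dark 28.000; PP2A continuous light 22.200; PP2A continuous dark 22.955
ΔCt(continuous light) = 23.040 − 22.200 = 0.840
ΔCt(continuous dark) = 28.000 − 22.955 = 5.045
ΔΔCt = 5.045 − 0.840 = 4.205
Fold change = 2^(−4.205) = 0.0542

0.054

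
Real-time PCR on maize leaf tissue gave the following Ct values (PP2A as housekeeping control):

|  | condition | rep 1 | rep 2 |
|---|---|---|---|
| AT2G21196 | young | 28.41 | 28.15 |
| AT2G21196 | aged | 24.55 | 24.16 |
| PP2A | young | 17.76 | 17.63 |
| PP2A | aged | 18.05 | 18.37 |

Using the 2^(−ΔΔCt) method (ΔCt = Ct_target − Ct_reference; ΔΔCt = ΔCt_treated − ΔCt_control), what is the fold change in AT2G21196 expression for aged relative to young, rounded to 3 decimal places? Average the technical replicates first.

Mean Ct: AT2G21196 young 28.280; AT2G21196 aged 24.355; PP2A young 17.695; PP2A aged 18.210
ΔCt(young) = 28.280 − 17.695 = 10.585
ΔCt(aged) = 24.355 − 18.210 = 6.145
ΔΔCt = 6.145 − 10.585 = -4.440
Fold change = 2^(−(-4.440)) = 2^4.440 = 21.7057

21.706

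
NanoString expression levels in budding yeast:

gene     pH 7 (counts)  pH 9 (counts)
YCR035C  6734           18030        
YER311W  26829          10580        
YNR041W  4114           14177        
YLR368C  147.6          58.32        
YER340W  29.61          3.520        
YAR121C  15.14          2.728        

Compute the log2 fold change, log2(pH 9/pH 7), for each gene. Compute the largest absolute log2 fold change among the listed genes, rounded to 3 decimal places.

3.072

log2(18030/6734) = 1.421  (YCR035C)
log2(10580/26829) = -1.342  (YER311W)
log2(14177/4114) = 1.785  (YNR041W)
log2(58.32/147.6) = -1.340  (YLR368C)
log2(3.520/29.61) = -3.072  (YER340W)
log2(2.728/15.14) = -2.472  (YAR121C)
The largest magnitude belongs to YER340W.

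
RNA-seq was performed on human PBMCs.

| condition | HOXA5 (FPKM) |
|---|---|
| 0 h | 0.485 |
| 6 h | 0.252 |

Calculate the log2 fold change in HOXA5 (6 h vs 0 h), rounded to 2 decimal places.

-0.94

Fold change = 0.252 / 0.485 = 0.5196
log2(0.5196) = -0.945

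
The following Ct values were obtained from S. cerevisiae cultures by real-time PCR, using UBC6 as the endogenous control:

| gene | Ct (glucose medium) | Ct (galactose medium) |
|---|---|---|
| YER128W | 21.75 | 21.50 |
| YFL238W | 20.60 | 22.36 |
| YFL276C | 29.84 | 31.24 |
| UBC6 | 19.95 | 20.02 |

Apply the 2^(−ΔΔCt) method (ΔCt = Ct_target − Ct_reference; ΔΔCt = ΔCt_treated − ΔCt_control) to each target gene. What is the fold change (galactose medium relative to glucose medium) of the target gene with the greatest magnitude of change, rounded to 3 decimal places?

0.310

YER128W: ΔΔCt = (21.50−20.02) − (21.75−19.95) = 1.48 − 1.80 = -0.32; fold change = 2^0.32 = 1.248
YFL238W: ΔΔCt = (22.36−20.02) − (20.60−19.95) = 2.34 − 0.65 = 1.69; fold change = 2^-1.69 = 0.310
YFL276C: ΔΔCt = (31.24−20.02) − (29.84−19.95) = 11.22 − 9.89 = 1.33; fold change = 2^-1.33 = 0.398
YFL238W has the largest |ΔΔCt| = 1.69.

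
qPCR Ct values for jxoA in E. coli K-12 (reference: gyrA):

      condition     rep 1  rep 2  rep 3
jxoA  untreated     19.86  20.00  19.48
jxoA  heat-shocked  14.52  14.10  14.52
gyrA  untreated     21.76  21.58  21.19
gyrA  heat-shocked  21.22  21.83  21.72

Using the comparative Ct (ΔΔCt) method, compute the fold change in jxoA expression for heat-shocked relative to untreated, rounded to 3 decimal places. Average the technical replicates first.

Mean Ct: jxoA untreated 19.780; jxoA heat-shocked 14.380; gyrA untreated 21.510; gyrA heat-shocked 21.590
ΔCt(untreated) = 19.780 − 21.510 = -1.730
ΔCt(heat-shocked) = 14.380 − 21.590 = -7.210
ΔΔCt = -7.210 − (-1.730) = -5.480
Fold change = 2^(−(-5.480)) = 2^5.480 = 44.6318

44.632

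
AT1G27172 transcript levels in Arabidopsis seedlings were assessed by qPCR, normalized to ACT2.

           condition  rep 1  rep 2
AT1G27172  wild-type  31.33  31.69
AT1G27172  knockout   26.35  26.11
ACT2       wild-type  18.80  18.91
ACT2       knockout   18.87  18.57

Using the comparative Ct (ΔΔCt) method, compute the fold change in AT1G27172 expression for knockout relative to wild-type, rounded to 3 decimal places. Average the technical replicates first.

35.383

Mean Ct: AT1G27172 wild-type 31.510; AT1G27172 knockout 26.230; ACT2 wild-type 18.855; ACT2 knockout 18.720
ΔCt(wild-type) = 31.510 − 18.855 = 12.655
ΔCt(knockout) = 26.230 − 18.720 = 7.510
ΔΔCt = 7.510 − 12.655 = -5.145
Fold change = 2^(−(-5.145)) = 2^5.145 = 35.3834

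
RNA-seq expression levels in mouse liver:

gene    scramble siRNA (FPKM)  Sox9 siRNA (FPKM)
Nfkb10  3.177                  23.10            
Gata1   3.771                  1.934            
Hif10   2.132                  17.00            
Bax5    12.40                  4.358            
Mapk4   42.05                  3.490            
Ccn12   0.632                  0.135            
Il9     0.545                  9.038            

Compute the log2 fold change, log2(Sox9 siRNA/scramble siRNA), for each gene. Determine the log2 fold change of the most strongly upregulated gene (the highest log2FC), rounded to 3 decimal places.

4.052

log2(23.10/3.177) = 2.862  (Nfkb10)
log2(1.934/3.771) = -0.963  (Gata1)
log2(17.00/2.132) = 2.995  (Hif10)
log2(4.358/12.40) = -1.509  (Bax5)
log2(3.490/42.05) = -3.591  (Mapk4)
log2(0.135/0.632) = -2.227  (Ccn12)
log2(9.038/0.545) = 4.052  (Il9)
Il9 is most strongly upregulated.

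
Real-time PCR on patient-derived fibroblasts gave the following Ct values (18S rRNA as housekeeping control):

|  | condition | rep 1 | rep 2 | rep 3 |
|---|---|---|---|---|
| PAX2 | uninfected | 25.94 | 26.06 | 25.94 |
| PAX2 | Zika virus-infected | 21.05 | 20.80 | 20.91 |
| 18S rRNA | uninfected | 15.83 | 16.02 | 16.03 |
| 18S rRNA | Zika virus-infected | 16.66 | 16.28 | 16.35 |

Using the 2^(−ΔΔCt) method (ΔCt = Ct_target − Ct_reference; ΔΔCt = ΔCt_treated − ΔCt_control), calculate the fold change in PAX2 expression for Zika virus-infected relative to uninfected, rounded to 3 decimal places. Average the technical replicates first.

46.206

Mean Ct: PAX2 uninfected 25.980; PAX2 Zika virus-infected 20.920; 18S rRNA uninfected 15.960; 18S rRNA Zika virus-infected 16.430
ΔCt(uninfected) = 25.980 − 15.960 = 10.020
ΔCt(Zika virus-infected) = 20.920 − 16.430 = 4.490
ΔΔCt = 4.490 − 10.020 = -5.530
Fold change = 2^(−(-5.530)) = 2^5.530 = 46.2057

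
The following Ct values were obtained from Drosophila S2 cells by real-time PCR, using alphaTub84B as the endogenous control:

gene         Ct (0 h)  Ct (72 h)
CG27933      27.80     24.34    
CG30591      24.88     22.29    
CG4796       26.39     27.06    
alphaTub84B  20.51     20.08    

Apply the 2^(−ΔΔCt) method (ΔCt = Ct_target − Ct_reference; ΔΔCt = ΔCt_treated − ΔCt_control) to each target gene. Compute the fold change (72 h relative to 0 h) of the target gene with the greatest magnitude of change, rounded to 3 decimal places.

CG27933: ΔΔCt = (24.34−20.08) − (27.80−20.51) = 4.26 − 7.29 = -3.03; fold change = 2^3.03 = 8.168
CG30591: ΔΔCt = (22.29−20.08) − (24.88−20.51) = 2.21 − 4.37 = -2.16; fold change = 2^2.16 = 4.469
CG4796: ΔΔCt = (27.06−20.08) − (26.39−20.51) = 6.98 − 5.88 = 1.10; fold change = 2^-1.10 = 0.467
CG27933 has the largest |ΔΔCt| = 3.03.

8.168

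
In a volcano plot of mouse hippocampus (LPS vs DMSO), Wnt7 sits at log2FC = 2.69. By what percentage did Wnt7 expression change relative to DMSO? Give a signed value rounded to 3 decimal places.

545.313%

Fold change = 2^(2.69) = 6.4531
Percent change = (FC − 1) × 100% = (6.4531 − 1) × 100 = 545.313%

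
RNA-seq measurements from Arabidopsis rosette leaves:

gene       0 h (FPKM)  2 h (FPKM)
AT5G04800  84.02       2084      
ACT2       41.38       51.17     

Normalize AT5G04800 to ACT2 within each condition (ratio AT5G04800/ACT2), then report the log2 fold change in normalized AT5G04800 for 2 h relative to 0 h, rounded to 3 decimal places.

4.326

AT5G04800/ACT2 (0 h) = 84.02 / 41.38 = 2.0304
AT5G04800/ACT2 (2 h) = 2084 / 51.17 = 40.727
Fold change = 40.727 / 2.0304 = 20.0581
log2(20.0581) = 4.3261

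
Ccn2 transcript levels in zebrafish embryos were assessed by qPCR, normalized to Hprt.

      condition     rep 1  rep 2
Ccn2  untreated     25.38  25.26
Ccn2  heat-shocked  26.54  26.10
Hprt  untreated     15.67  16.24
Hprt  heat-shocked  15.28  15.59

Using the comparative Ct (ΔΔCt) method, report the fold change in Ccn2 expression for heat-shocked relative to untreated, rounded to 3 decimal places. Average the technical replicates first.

0.349

Mean Ct: Ccn2 untreated 25.320; Ccn2 heat-shocked 26.320; Hprt untreated 15.955; Hprt heat-shocked 15.435
ΔCt(untreated) = 25.320 − 15.955 = 9.365
ΔCt(heat-shocked) = 26.320 − 15.435 = 10.885
ΔΔCt = 10.885 − 9.365 = 1.520
Fold change = 2^(−1.520) = 0.3487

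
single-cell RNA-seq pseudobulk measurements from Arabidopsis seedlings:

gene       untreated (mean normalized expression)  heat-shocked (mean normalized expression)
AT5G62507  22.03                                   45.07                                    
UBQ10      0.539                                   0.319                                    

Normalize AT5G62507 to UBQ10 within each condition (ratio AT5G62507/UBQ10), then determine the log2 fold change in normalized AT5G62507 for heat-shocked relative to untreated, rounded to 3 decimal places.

AT5G62507/UBQ10 (untreated) = 22.03 / 0.539 = 40.872
AT5G62507/UBQ10 (heat-shocked) = 45.07 / 0.319 = 141.29
Fold change = 141.29 / 40.872 = 3.4568
log2(3.4568) = 1.7894

1.789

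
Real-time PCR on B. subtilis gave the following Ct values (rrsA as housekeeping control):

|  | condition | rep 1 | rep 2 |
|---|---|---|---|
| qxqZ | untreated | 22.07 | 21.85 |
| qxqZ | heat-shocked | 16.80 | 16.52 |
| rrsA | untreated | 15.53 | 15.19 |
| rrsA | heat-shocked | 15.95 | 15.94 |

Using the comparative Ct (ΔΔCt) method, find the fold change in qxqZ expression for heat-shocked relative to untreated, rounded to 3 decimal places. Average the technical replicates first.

59.096

Mean Ct: qxqZ untreated 21.960; qxqZ heat-shocked 16.660; rrsA untreated 15.360; rrsA heat-shocked 15.945
ΔCt(untreated) = 21.960 − 15.360 = 6.600
ΔCt(heat-shocked) = 16.660 − 15.945 = 0.715
ΔΔCt = 0.715 − 6.600 = -5.885
Fold change = 2^(−(-5.885)) = 2^5.885 = 59.0965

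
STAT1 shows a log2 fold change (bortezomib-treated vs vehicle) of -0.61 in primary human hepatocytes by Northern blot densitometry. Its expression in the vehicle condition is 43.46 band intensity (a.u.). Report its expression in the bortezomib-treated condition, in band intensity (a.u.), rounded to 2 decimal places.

28.47

Fold change = 2^(-0.61) = 0.6552
bortezomib-treated expression = 43.46 × 0.6552 = 28.47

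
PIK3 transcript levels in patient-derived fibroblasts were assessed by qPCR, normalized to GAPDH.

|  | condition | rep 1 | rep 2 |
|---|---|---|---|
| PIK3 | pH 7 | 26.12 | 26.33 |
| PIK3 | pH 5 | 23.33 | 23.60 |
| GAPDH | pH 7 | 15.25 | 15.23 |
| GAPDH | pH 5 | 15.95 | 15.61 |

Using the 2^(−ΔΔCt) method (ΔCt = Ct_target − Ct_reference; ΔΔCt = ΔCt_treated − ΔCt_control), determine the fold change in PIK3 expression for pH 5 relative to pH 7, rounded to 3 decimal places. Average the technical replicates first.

9.849

Mean Ct: PIK3 pH 7 26.225; PIK3 pH 5 23.465; GAPDH pH 7 15.240; GAPDH pH 5 15.780
ΔCt(pH 7) = 26.225 − 15.240 = 10.985
ΔCt(pH 5) = 23.465 − 15.780 = 7.685
ΔΔCt = 7.685 − 10.985 = -3.300
Fold change = 2^(−(-3.300)) = 2^3.300 = 9.8492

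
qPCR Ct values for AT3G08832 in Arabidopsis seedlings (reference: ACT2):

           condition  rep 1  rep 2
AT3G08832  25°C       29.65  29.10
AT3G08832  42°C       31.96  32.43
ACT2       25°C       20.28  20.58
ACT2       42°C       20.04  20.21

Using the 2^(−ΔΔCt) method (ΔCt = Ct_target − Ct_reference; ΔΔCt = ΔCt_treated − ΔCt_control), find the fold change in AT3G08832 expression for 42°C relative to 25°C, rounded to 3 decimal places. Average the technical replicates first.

0.115

Mean Ct: AT3G08832 25°C 29.375; AT3G08832 42°C 32.195; ACT2 25°C 20.430; ACT2 42°C 20.125
ΔCt(25°C) = 29.375 − 20.430 = 8.945
ΔCt(42°C) = 32.195 − 20.125 = 12.070
ΔΔCt = 12.070 − 8.945 = 3.125
Fold change = 2^(−3.125) = 0.1146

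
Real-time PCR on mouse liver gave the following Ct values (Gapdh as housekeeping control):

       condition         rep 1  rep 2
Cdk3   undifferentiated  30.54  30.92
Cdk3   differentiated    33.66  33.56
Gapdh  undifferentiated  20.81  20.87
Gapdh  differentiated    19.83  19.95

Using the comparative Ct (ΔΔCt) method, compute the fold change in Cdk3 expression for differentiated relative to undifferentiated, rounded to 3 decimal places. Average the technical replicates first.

Mean Ct: Cdk3 undifferentiated 30.730; Cdk3 differentiated 33.610; Gapdh undifferentiated 20.840; Gapdh differentiated 19.890
ΔCt(undifferentiated) = 30.730 − 20.840 = 9.890
ΔCt(differentiated) = 33.610 − 19.890 = 13.720
ΔΔCt = 13.720 − 9.890 = 3.830
Fold change = 2^(−3.830) = 0.0703

0.070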